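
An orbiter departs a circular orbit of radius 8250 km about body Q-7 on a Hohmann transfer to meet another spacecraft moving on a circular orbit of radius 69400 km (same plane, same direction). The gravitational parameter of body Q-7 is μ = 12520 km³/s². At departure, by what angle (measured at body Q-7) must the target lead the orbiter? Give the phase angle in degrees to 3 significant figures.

φ = 105°

Semi-major axis of the transfer orbit: a_t = (8250 + 69400)/2 = 38825 km.
The half-period of the transfer ellipse is t = π√(a_t³/μ) = 2.148×10^5 s.
The target's mean motion on its circular orbit is ω₂ = √(μ/r₂³) = 6.120×10^-6 rad/s.
Angle swept by the target during transfer: ω₂·t = 1.3146 rad = 75.32°.
Arrival is 180° from departure on the ellipse, so φ = 180° − 75.32° = 105°.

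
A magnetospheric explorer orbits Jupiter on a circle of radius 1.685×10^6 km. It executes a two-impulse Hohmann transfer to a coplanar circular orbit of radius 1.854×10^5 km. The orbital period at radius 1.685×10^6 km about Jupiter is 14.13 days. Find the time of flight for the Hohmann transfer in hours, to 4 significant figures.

From Kepler's third law T² = 4π²r³/μ at r = 1.685×10^6 km, T = 14.13 days = 14.13 × 86400 s = 1.220832×10^6 s: μ = 4π²r³/T² = 1.26721×10^8 km³/s².
The Hohmann ellipse has a_t = (r₁ + r₂)/2 = 9.352×10^5 km.
Half the transfer-orbit period gives t = π√(a_t³/μ) = 2.524×10^5 s.
Converting: 2.524×10^5 s ÷ 3600 s/hour = 70.11 hours.

t = 70.11 hours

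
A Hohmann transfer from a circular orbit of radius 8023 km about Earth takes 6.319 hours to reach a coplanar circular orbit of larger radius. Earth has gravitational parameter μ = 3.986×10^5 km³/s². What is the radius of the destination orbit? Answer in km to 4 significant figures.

Transfer time t = 6.319 hours = 22748.4 s, and t = π√(a_t³/μ).
So a_t = (μ t²/π²)^(1/3) = (3.986×10^5 × (22748.4)² / π²)^(1/3) = 27545 km.
Since a_t = (r₁ + r₂)/2, r₂ = 2a_t − r₁ = 2×27545 − 8023 = 47067 km.

r₂ = 47070 km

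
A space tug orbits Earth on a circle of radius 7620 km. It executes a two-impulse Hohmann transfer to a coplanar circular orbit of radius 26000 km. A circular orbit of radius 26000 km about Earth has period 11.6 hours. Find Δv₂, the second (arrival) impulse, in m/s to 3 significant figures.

Δv₂ = 1280 m/s

From Kepler's third law T² = 4π²r³/μ at r = 26000 km, T = 11.6 hours = 11.6 × 3600 s = 41760 s: μ = 4π²r³/T² = 3.97886×10^5 km³/s².
Transfer-ellipse semi-major axis a_t = (r₁ + r₂)/2 = (7620 + 26000)/2 = 16810 km.
Circular speed at r = 26000 km: v_c = √(μ/r) = 3.912 km/s.
Transfer-orbit speed at the same r (vis-viva, a = a_t): v_t = √[μ(2/r − 1/a_t)] = 2.634 km/s.
Δv₂ = |v_t − v_c| = |2.634 − 3.912| = 1.278 km/s.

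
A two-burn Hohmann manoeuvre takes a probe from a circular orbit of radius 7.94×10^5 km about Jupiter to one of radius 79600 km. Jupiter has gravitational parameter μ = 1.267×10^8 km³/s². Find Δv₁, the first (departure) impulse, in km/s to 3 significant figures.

Transfer-ellipse semi-major axis a_t = (r₁ + r₂)/2 = (7.940×10^5 + 79600)/2 = 4.368×10^5 km.
Circular speed at r = 7.940×10^5 km: v_c = √(μ/r) = 12.6322 km/s.
Transfer-orbit speed at the same r (vis-viva, a = a_t): v_t = √[μ(2/r − 1/a_t)] = 5.39254 km/s.
Δv₁ = |v_t − v_c| = |5.39254 − 12.6322| = 7.240 km/s.

Δv₁ = 7.24 km/s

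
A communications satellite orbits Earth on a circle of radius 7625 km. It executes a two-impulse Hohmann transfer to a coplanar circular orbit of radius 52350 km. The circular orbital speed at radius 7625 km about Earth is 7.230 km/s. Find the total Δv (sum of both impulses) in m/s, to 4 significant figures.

Δv = 3691 m/s

From the circular-orbit relation v² = μ/r at r = 7625 km: μ = v²r = (7.230)² × 7625 = 3.98581×10^5 km³/s².
The Hohmann ellipse has a_t = (r₁ + r₂)/2 = 29987.5 km.
At r₁ the circular-orbit speed is v₁ = √(μ/r₁) = 7.230 km/s.
Transfer-orbit speed at r₁ (vis-viva): v_p = √[μ(2/r₁ − 1/a_t)] = 9.553 km/s.
First burn Δv₁ = |v_p − v₁| = 2.323 km/s.
At r₂, v₂ = √(μ/r₂) = 2.759 km/s.
Transfer-orbit speed at r₂: v_a = √[μ(2/r₂ − 1/a_t)] = 1.391 km/s.
Second burn Δv₂ = |v₂ − v_a| = 1.368 km/s.
Total Δv = Δv₁ + Δv₂ = 3.691 km/s.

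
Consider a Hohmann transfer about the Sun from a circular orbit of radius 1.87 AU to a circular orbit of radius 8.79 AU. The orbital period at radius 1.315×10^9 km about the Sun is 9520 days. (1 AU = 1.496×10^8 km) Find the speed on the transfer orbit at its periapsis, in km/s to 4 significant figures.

From Kepler's third law T² = 4π²r³/μ at r = 1.315×10^9 km, T = 9520 days = 9520 × 86400 s = 8.22528×10^8 s: μ = 4π²r³/T² = 1.32689×10^11 km³/s².
In km: r₁ = 1.87 × 1.496×10^8 = 2.79752×10^8 km; r₂ = 8.79 × 1.496×10^8 = 1.314984×10^9 km.
Transfer-ellipse semi-major axis a_t = (r₁ + r₂)/2 = (2.79752×10^8 + 1.314984×10^9)/2 = 7.97368×10^8 km.
The periapsis of the transfer ellipse is at r = 2.79752×10^8 km.
From the vis-viva equation, v = √[μ(2/r − 1/a_t)] = 27.97 km/s.

v = 27.97 km/s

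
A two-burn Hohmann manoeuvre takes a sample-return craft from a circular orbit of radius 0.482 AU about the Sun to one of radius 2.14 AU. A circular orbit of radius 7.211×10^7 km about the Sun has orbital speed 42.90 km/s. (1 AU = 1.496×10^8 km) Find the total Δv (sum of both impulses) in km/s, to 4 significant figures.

From the circular-orbit relation v² = μ/r at r = 7.211×10^7 km: μ = v²r = (42.90)² × 7.211×10^7 = 1.32712×10^11 km³/s².
In km: r₁ = 0.482 × 1.496×10^8 = 7.21072×10^7 km; r₂ = 2.14 × 1.496×10^8 = 3.20144×10^8 km.
Transfer-ellipse semi-major axis a_t = (r₁ + r₂)/2 = (7.21072×10^7 + 3.20144×10^8)/2 = 1.961256×10^8 km.
Circular speed at r₁: v₁ = √(μ/r₁) = √(1.32712×10^11/7.21072×10^7) = 42.9008 km/s.
On the transfer ellipse at r₁, vis-viva gives v_p = √[μ(2/r₁ − 1/a_t)] = 54.8114 km/s.
First burn Δv₁ = |v_p − v₁| = 11.911 km/s.
At r₂, v₂ = √(μ/r₂) = 20.3602 km/s.
Transfer-orbit speed at r₂: v_a = √[μ(2/r₂ − 1/a_t)] = 12.3454 km/s.
Second burn Δv₂ = |v₂ − v_a| = 8.0148 km/s.
Δv = Δv₁ + Δv₂ = 11.911 + 8.0148 = 19.93 km/s.

Δv = 19.93 km/s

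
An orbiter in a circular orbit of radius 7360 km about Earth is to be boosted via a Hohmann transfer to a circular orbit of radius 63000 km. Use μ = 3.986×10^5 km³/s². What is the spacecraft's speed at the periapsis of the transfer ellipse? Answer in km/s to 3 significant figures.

v = 9.85 km/s

The Hohmann ellipse has a_t = (r₁ + r₂)/2 = 35180 km.
At periapsis, r = 7360 km.
Vis-viva: v = √[μ(2/r − 1/a_t)] = √[3.986×10^5 × (2/7360 − 1/35180)] = 9.848 km/s.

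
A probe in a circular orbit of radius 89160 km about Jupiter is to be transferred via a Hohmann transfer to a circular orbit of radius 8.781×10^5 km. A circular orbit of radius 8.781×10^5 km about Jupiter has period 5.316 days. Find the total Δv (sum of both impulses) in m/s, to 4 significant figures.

From Kepler's third law T² = 4π²r³/μ at r = 8.781×10^5 km, T = 5.316 days = 5.316 × 86400 s = 4.593024×10^5 s: μ = 4π²r³/T² = 1.26705×10^8 km³/s².
Semi-major axis of the transfer orbit: a_t = (89160 + 8.781×10^5)/2 = 4.8363×10^5 km.
Circular speed at r₁: v₁ = √(μ/r₁) = √(1.26705×10^8/89160) = 37.6975 km/s.
Transfer-orbit speed at r₁ (v² = μ(2/r − 1/a)): v_p = √[μ(2/r₁ − 1/a_t)] = 50.7958 km/s.
First burn Δv₁ = |v_p − v₁| = 13.098 km/s.
Circular speed at r₂: v₂ = √(μ/r₂) = 12.0123 km/s.
Transfer-orbit speed at r₂: v_a = √[μ(2/r₂ − 1/a_t)] = 5.15767 km/s.
Second burn Δv₂ = |v₂ − v_a| = 6.8546 km/s.
Total Δv = Δv₁ + Δv₂ = 19.95 km/s.

Δv = 19950 m/s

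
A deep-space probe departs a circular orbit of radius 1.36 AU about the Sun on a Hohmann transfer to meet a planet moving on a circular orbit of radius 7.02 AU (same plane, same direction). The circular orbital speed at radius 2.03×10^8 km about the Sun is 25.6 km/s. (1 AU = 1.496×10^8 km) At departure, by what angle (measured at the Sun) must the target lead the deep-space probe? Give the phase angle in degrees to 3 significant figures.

From the circular-orbit relation v² = μ/r at r = 2.03×10^8 km: μ = v²r = (25.6)² × 2.03×10^8 = 1.33038×10^11 km³/s².
In km: r₁ = 1.36 × 1.496×10^8 = 2.03456×10^8 km; r₂ = 7.02 × 1.496×10^8 = 1.050192×10^9 km.
The Hohmann ellipse has a_t = (r₁ + r₂)/2 = 6.26824×10^8 km.
The half-period of the transfer ellipse is t = π√(a_t³/μ) = 1.35170×10^8 s.
Target angular speed ω₂ = √(μ/r₂³) = 1.07173×10^-8 rad/s.
Angle swept by the target during transfer: ω₂·t = 1.4487 rad = 83.00°.
Arrival is 180° from departure on the ellipse, so φ = 180° − 83.00° = 97.0°.

φ = 97.0°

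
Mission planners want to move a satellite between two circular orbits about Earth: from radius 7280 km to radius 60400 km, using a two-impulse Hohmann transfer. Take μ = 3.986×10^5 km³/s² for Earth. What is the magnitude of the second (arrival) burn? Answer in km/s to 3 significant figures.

The Hohmann ellipse has a_t = (r₁ + r₂)/2 = 33840 km.
On the circular orbit at r = 60400 km, v_c = √(μ/r) = 2.569 km/s.
Vis-viva on the transfer ellipse at r = 60400 km gives v_t = √[μ(2/r − 1/a_t)] = 1.192 km/s.
Δv₂ = |v_t − v_c| = |1.192 − 2.569| = 1.377 km/s.

Δv₂ = 1.38 km/s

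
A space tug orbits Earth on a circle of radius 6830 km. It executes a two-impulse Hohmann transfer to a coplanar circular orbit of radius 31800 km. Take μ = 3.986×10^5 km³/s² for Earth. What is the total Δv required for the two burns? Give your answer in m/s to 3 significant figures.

Δv = 3600 m/s

Transfer-ellipse semi-major axis a_t = (r₁ + r₂)/2 = (6830 + 31800)/2 = 19315 km.
Circular speed at r₁: v₁ = √(μ/r₁) = √(3.986×10^5/6830) = 7.639 km/s.
Transfer-orbit speed at r₁ (v² = μ(2/r − 1/a)): v_p = √[μ(2/r₁ − 1/a_t)] = 9.802 km/s.
First burn Δv₁ = |v_p − v₁| = 2.163 km/s.
At r₂, v₂ = √(μ/r₂) = 3.540 km/s.
Transfer-orbit speed at r₂: v_a = √[μ(2/r₂ − 1/a_t)] = 2.105 km/s.
Second burn Δv₂ = |v₂ − v_a| = 1.435 km/s.
Δv = Δv₁ + Δv₂ = 2.163 + 1.435 = 3.598 km/s.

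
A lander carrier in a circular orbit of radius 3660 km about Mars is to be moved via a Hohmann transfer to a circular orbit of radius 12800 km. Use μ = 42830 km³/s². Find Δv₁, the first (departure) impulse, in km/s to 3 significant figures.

Δv₁ = 0.845 km/s

The Hohmann ellipse has a_t = (r₁ + r₂)/2 = 8230 km.
On the circular orbit at r = 3660 km, v_c = √(μ/r) = 3.42085 km/s.
Vis-viva on the transfer ellipse at r = 3660 km gives v_t = √[μ(2/r − 1/a_t)] = 4.26617 km/s.
Δv₁ = |v_t − v_c| = |4.26617 − 3.42085| = 0.8453 km/s.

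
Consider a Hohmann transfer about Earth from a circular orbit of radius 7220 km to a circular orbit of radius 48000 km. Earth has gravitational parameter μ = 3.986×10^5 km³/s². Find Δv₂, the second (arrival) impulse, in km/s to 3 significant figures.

Semi-major axis of the transfer orbit: a_t = (7220 + 48000)/2 = 27610 km.
Circular speed at r = 48000 km: v_c = √(μ/r) = 2.882 km/s.
Transfer-orbit speed at the same r (vis-viva, a = a_t): v_t = √[μ(2/r − 1/a_t)] = 1.474 km/s.
Δv₂ = |v_t − v_c| = |1.474 − 2.882| = 1.408 km/s.

Δv₂ = 1.41 km/s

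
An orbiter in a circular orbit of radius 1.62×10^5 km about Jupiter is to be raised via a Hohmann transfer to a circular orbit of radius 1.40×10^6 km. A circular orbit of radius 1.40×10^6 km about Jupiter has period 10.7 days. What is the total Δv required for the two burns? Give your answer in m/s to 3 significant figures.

From Kepler's third law T² = 4π²r³/μ at r = 1.40×10^6 km, T = 10.7 days = 10.7 × 86400 s = 9.2448×10^5 s: μ = 4π²r³/T² = 1.26750×10^8 km³/s².
Semi-major axis of the transfer orbit: a_t = (1.620×10^5 + 1.400×10^6)/2 = 7.810×10^5 km.
At r₁ the circular-orbit speed is v₁ = √(μ/r₁) = 27.9716 km/s.
Transfer-orbit speed at r₁ (v² = μ(2/r − 1/a)): v_p = √[μ(2/r₁ − 1/a_t)] = 37.4503 km/s.
First burn Δv₁ = |v_p − v₁| = 9.479 km/s.
At r₂, v₂ = √(μ/r₂) = 9.515 km/s.
Transfer-orbit speed at r₂: v_a = √[μ(2/r₂ − 1/a_t)] = 4.334 km/s.
Second burn Δv₂ = |v₂ − v_a| = 5.181 km/s.
Δv = Δv₁ + Δv₂ = 9.479 + 5.181 = 14.66 km/s.

Δv = 14700 m/s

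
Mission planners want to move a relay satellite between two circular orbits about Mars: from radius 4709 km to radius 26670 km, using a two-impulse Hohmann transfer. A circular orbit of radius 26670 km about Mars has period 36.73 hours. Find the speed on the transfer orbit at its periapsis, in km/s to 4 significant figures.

From Kepler's third law T² = 4π²r³/μ at r = 26670 km, T = 36.73 hours = 36.73 × 3600 s = 1.32228×10^5 s: μ = 4π²r³/T² = 42833.3 km³/s².
Semi-major axis of the transfer orbit: a_t = (4709 + 26670)/2 = 15689.5 km.
The periapsis of the transfer ellipse is at r = 4709 km.
From the vis-viva equation, v = √[μ(2/r − 1/a_t)] = 3.932 km/s.

v = 3.932 km/s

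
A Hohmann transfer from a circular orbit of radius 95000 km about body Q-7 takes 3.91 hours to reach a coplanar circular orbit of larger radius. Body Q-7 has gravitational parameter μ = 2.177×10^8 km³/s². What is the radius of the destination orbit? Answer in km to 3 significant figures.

Transfer time t = 3.91 hours = 14076 s, and t = π√(a_t³/μ).
So a_t = (μ t²/π²)^(1/3) = (2.177×10^8 × (14076)² / π²)^(1/3) = 1.6350×10^5 km.
Since a_t = (r₁ + r₂)/2, r₂ = 2a_t − r₁ = 2×1.6350×10^5 − 95000 = 2.320×10^5 km.

r₂ = 2.32×10^5 km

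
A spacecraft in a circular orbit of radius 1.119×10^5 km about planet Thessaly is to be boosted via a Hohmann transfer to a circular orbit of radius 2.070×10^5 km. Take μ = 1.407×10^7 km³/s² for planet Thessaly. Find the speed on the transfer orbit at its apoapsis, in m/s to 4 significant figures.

v = 6907 m/s

Semi-major axis of the transfer orbit: a_t = (1.119×10^5 + 2.070×10^5)/2 = 1.5945×10^5 km.
At apoapsis, r = 2.070×10^5 km.
From the vis-viva equation, v = √[μ(2/r − 1/a_t)] = 6.907 km/s.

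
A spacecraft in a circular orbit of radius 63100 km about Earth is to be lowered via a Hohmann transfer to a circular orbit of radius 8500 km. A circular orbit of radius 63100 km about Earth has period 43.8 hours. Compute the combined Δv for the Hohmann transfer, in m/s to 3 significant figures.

Δv = 3530 m/s

From Kepler's third law T² = 4π²r³/μ at r = 63100 km, T = 43.8 hours = 43.8 × 3600 s = 1.5768×10^5 s: μ = 4π²r³/T² = 3.98928×10^5 km³/s².
Semi-major axis of the transfer orbit: a_t = (63100 + 8500)/2 = 35800 km.
Circular speed at r₁: v₁ = √(μ/r₁) = √(3.98928×10^5/63100) = 2.5144 km/s.
On the transfer ellipse at r₁, vis-viva gives v_a = √[μ(2/r₁ − 1/a_t)] = 1.2252 km/s.
First burn Δv₁ = |v_a − v₁| = 1.2892 km/s.
At r₂, v₂ = √(μ/r₂) = 6.85075 km/s.
Transfer-orbit speed at r₂: v_p = √[μ(2/r₂ − 1/a_t)] = 9.09517 km/s.
Second burn Δv₂ = |v₂ − v_p| = 2.2444 km/s.
Total Δv = Δv₁ + Δv₂ = 3.534 km/s.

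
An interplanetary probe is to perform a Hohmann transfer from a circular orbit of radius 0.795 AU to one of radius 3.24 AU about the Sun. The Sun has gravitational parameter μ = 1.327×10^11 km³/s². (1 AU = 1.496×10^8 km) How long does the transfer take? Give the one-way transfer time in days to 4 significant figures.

In km: r₁ = 0.795 × 1.496×10^8 = 1.18932×10^8 km; r₂ = 3.24 × 1.496×10^8 = 4.84704×10^8 km.
Transfer-ellipse semi-major axis a_t = (r₁ + r₂)/2 = (1.18932×10^8 + 4.84704×10^8)/2 = 3.01818×10^8 km.
Transfer time t = π√(a_t³/μ) = π√((3.01818×10^8)³ / 1.327×10^11) = 4.522×10^7 s.
Converting: 4.522×10^7 s ÷ 86400 s/day = 523.4 days.

t = 523.4 days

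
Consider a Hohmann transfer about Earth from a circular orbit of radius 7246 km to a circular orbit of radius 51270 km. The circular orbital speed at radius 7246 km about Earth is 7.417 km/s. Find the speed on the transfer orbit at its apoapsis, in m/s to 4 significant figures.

v = 1388 m/s

From the circular-orbit relation v² = μ/r at r = 7246 km: μ = v²r = (7.417)² × 7246 = 3.98616×10^5 km³/s².
Transfer-ellipse semi-major axis a_t = (r₁ + r₂)/2 = (7246 + 51270)/2 = 29258 km.
The apoapsis of the transfer ellipse is at r = 51270 km.
Applying v² = μ(2/r − 1/a_t): v = 1.388 km/s.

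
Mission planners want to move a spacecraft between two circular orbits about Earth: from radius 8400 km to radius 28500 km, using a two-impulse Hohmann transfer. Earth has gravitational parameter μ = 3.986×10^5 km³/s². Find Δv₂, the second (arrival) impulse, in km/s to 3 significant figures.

Δv₂ = 1.22 km/s

Semi-major axis of the transfer orbit: a_t = (8400 + 28500)/2 = 18450 km.
Circular speed at r = 28500 km: v_c = √(μ/r) = 3.7398 km/s.
Transfer-orbit speed at the same r (vis-viva, a = a_t): v_t = √[μ(2/r − 1/a_t)] = 2.5234 km/s.
Δv₂ = |v_t − v_c| = |2.5234 − 3.7398| = 1.216 km/s.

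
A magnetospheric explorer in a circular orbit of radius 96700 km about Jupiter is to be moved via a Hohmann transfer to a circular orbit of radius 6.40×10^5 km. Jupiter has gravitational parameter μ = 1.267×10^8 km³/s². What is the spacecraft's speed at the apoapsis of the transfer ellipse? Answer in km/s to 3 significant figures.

The Hohmann ellipse has a_t = (r₁ + r₂)/2 = 3.6835×10^5 km.
The apoapsis of the transfer ellipse is at r = 6.400×10^5 km.
Vis-viva: v = √[μ(2/r − 1/a_t)] = √[1.267×10^8 × (2/6.400×10^5 − 1/3.6835×10^5)] = 7.209 km/s.

v = 7.21 km/s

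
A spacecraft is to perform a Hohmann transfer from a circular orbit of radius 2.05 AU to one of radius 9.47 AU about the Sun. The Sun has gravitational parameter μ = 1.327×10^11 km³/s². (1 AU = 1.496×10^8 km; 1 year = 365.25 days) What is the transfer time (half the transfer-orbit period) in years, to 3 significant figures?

In km: r₁ = 2.05 × 1.496×10^8 = 3.0668×10^8 km; r₂ = 9.47 × 1.496×10^8 = 1.416712×10^9 km.
Transfer-ellipse semi-major axis a_t = (r₁ + r₂)/2 = (3.0668×10^8 + 1.416712×10^9)/2 = 8.61696×10^8 km.
Half the transfer-orbit period gives t = π√(a_t³/μ) = 2.181×10^8 s.
Converting: 2.181×10^8 s ÷ 3.15576×10^7 s/year (365.25 × 86400) = 6.91 years.

t = 6.91 years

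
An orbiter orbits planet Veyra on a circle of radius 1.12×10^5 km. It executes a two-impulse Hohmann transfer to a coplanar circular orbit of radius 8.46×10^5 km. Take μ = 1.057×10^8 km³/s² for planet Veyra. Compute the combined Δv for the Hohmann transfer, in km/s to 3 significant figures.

Δv = 15.9 km/s

Transfer-ellipse semi-major axis a_t = (r₁ + r₂)/2 = (1.120×10^5 + 8.460×10^5)/2 = 4.790×10^5 km.
Circular speed at r₁: v₁ = √(μ/r₁) = √(1.057×10^8/1.120×10^5) = 30.72 km/s.
Transfer-orbit speed at r₁ (vis-viva): v_p = √[μ(2/r₁ − 1/a_t)] = 40.83 km/s.
First burn Δv₁ = |v_p − v₁| = 10.11 km/s.
At r₂, v₂ = √(μ/r₂) = 11.178 km/s.
Transfer-orbit speed at r₂: v_a = √[μ(2/r₂ − 1/a_t)] = 5.4050 km/s.
Second burn Δv₂ = |v₂ − v_a| = 5.773 km/s.
Δv = Δv₁ + Δv₂ = 10.11 + 5.773 = 15.88 km/s.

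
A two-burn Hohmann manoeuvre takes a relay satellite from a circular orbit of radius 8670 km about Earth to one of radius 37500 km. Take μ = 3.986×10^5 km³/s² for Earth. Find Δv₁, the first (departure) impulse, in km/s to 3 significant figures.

Δv₁ = 1.86 km/s

Semi-major axis of the transfer orbit: a_t = (8670 + 37500)/2 = 23085 km.
On the circular orbit at r = 8670 km, v_c = √(μ/r) = 6.7805 km/s.
Vis-viva on the transfer ellipse at r = 8670 km gives v_t = √[μ(2/r − 1/a_t)] = 8.6419 km/s.
Δv₁ = |v_t − v_c| = |8.6419 − 6.7805| = 1.861 km/s.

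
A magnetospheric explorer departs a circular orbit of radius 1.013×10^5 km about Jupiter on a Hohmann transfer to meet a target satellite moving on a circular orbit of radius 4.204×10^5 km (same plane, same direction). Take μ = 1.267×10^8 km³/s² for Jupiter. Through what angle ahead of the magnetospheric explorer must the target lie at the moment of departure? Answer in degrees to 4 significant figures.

The Hohmann ellipse has a_t = (r₁ + r₂)/2 = 2.6085×10^5 km.
The half-period of the transfer ellipse is t = π√(a_t³/μ) = 37183 s.
Target angular speed ω₂ = √(μ/r₂³) = 4.1295×10^-5 rad/s.
Angle swept by the target during transfer: ω₂·t = 1.5355 rad = 87.98°.
Arrival is 180° from departure on the ellipse, so φ = 180° − 87.98° = 92.02°.

φ = 92.02°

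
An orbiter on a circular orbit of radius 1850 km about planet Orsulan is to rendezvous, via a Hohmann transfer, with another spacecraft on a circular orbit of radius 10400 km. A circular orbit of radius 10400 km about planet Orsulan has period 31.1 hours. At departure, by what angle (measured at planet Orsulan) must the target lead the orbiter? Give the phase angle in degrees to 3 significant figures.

From Kepler's third law T² = 4π²r³/μ at r = 10400 km, T = 31.1 hours = 31.1 × 3600 s = 1.1196×10^5 s: μ = 4π²r³/T² = 3542.70 km³/s².
The Hohmann ellipse has a_t = (r₁ + r₂)/2 = 6125 km.
Transfer time t = π√(a_t³/μ) = 25301.25 s.
Target angular speed ω₂ = √(μ/r₂³) = 5.611991×10^-5 rad/s.
Angle swept by the target during transfer: ω₂·t = 1.419904 rad = 81.355°.
The orbiter traverses 180° on the transfer ellipse, so the target must lead by 180° − 81.355° = 98.6°.

φ = 98.6°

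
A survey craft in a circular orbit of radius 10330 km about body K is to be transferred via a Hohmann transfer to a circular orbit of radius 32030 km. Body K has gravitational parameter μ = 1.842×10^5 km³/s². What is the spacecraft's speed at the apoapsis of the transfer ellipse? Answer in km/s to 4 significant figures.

v = 1.675 km/s

Transfer-ellipse semi-major axis a_t = (r₁ + r₂)/2 = (10330 + 32030)/2 = 21180 km.
At apoapsis, r = 32030 km.
Applying v² = μ(2/r − 1/a_t): v = 1.675 km/s.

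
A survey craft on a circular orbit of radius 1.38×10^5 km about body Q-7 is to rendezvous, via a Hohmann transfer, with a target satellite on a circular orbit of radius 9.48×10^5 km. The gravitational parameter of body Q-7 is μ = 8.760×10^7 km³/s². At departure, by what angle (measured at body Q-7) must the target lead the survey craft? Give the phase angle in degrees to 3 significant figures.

Transfer-ellipse semi-major axis a_t = (r₁ + r₂)/2 = (1.380×10^5 + 9.480×10^5)/2 = 5.430×10^5 km.
Transfer time t = π√(a_t³/μ) = 1.3431×10^5 s.
The target's mean motion on its circular orbit is ω₂ = √(μ/r₂³) = 1.0140×10^-5 rad/s.
Angle swept by the target during transfer: ω₂·t = 1.3619 rad = 78.03°.
The survey craft traverses 180° on the transfer ellipse, so the target must lead by 180° − 78.03° = 102°.

φ = 102°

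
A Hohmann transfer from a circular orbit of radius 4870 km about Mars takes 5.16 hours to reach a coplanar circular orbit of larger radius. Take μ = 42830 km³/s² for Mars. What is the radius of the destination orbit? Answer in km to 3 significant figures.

r₂ = 18000 km

Transfer time t = 5.16 hours = 18576 s, and t = π√(a_t³/μ).
So a_t = (μ t²/π²)^(1/3) = (42830 × (18576)² / π²)^(1/3) = 11441 km.
Since a_t = (r₁ + r₂)/2, r₂ = 2a_t − r₁ = 2×11441 − 4870 = 18012 km.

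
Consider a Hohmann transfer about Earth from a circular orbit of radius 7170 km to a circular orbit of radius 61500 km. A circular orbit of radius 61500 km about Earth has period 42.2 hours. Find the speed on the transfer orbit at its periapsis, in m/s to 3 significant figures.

From Kepler's third law T² = 4π²r³/μ at r = 61500 km, T = 42.2 hours = 42.2 × 3600 s = 1.5192×10^5 s: μ = 4π²r³/T² = 3.97883×10^5 km³/s².
Semi-major axis of the transfer orbit: a_t = (7170 + 61500)/2 = 34335 km.
The periapsis of the transfer ellipse is at r = 7170 km.
Applying v² = μ(2/r − 1/a_t): v = 9.970 km/s.

v = 9970 m/s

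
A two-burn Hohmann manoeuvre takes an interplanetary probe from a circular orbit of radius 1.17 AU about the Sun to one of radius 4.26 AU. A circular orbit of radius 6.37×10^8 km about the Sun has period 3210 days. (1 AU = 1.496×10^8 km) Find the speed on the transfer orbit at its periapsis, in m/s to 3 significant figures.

v = 34500 m/s

From Kepler's third law T² = 4π²r³/μ at r = 6.37×10^8 km, T = 3210 days = 3210 × 86400 s = 2.77344×10^8 s: μ = 4π²r³/T² = 1.32660×10^11 km³/s².
In km: r₁ = 1.17 × 1.496×10^8 = 1.75032×10^8 km; r₂ = 4.26 × 1.496×10^8 = 6.37296×10^8 km.
The Hohmann ellipse has a_t = (r₁ + r₂)/2 = 4.06164×10^8 km.
At periapsis, r = 1.75032×10^8 km.
Vis-viva: v = √[μ(2/r − 1/a_t)] = √[1.32660×10^11 × (2/1.75032×10^8 − 1/4.06164×10^8)] = 34.49 km/s.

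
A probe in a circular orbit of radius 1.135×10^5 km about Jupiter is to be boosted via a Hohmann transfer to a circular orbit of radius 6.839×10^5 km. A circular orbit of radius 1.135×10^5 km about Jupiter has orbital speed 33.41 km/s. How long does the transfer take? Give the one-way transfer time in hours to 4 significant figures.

t = 19.52 hours

From the circular-orbit relation v² = μ/r at r = 1.135×10^5 km: μ = v²r = (33.41)² × 1.135×10^5 = 1.26692×10^8 km³/s².
The Hohmann ellipse has a_t = (r₁ + r₂)/2 = 3.987×10^5 km.
Transfer time t = π√(a_t³/μ) = π√((3.987×10^5)³ / 1.26692×10^8) = 70270 s.
Converting: 70270 s ÷ 3600 s/hour = 19.52 hours.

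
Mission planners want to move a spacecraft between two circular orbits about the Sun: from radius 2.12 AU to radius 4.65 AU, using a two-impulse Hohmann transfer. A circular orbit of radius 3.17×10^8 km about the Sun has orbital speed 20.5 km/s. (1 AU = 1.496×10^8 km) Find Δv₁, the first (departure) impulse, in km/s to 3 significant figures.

From the circular-orbit relation v² = μ/r at r = 3.17×10^8 km: μ = v²r = (20.5)² × 3.17×10^8 = 1.33219×10^11 km³/s².
In km: r₁ = 2.12 × 1.496×10^8 = 3.17152×10^8 km; r₂ = 4.65 × 1.496×10^8 = 6.9564×10^8 km.
Semi-major axis of the transfer orbit: a_t = (3.17152×10^8 + 6.9564×10^8)/2 = 5.06396×10^8 km.
On the circular orbit at r = 3.17152×10^8 km, v_c = √(μ/r) = 20.495 km/s.
Vis-viva on the transfer ellipse at r = 3.17152×10^8 km gives v_t = √[μ(2/r − 1/a_t)] = 24.021 km/s.
Δv₁ = |v_t − v_c| = |24.021 − 20.495| = 3.526 km/s.

Δv₁ = 3.53 km/s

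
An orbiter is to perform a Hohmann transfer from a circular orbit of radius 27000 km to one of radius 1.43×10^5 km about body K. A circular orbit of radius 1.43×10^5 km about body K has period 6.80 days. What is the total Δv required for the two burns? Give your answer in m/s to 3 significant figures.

From Kepler's third law T² = 4π²r³/μ at r = 1.43×10^5 km, T = 6.80 days = 6.80 × 86400 s = 5.8752×10^5 s: μ = 4π²r³/T² = 3.34443×10^5 km³/s².
The Hohmann ellipse has a_t = (r₁ + r₂)/2 = 85000 km.
Circular speed at r₁: v₁ = √(μ/r₁) = √(3.34443×10^5/27000) = 3.5195 km/s.
Transfer-orbit speed at r₁ (vis-viva equation): v_p = √[μ(2/r₁ − 1/a_t)] = 4.5650 km/s.
First burn Δv₁ = |v_p − v₁| = 1.0455 km/s.
Circular speed at r₂: v₂ = √(μ/r₂) = 1.5293 km/s.
Transfer-orbit speed at r₂: v_a = √[μ(2/r₂ − 1/a_t)] = 0.86192 km/s.
Second burn Δv₂ = |v₂ − v_a| = 0.66738 km/s.
Δv = Δv₁ + Δv₂ = 1.0455 + 0.66738 = 1.713 km/s.

Δv = 1710 m/s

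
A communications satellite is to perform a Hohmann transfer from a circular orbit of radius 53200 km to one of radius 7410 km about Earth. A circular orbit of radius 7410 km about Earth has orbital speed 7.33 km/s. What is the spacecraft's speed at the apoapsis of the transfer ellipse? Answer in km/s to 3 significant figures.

From the circular-orbit relation v² = μ/r at r = 7410 km: μ = v²r = (7.33)² × 7410 = 3.98131×10^5 km³/s².
Semi-major axis of the transfer orbit: a_t = (53200 + 7410)/2 = 30305 km.
At apoapsis, r = 53200 km.
From the vis-viva equation, v = √[μ(2/r − 1/a_t)] = 1.353 km/s.

v = 1.35 km/s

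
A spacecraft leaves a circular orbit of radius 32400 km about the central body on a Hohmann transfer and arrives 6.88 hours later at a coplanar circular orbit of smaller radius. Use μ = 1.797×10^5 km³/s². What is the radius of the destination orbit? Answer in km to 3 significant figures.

r₂ = 12300 km

Transfer time t = 6.88 hours = 24768 s, and t = π√(a_t³/μ).
So a_t = (μ t²/π²)^(1/3) = (1.797×10^5 × (24768)² / π²)^(1/3) = 22353 km.
Since a_t = (r₁ + r₂)/2, r₂ = 2a_t − r₁ = 2×22353 − 32400 = 12306 km.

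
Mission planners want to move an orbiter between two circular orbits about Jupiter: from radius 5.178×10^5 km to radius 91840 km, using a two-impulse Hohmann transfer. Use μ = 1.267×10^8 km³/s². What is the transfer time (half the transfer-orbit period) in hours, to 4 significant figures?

Transfer-ellipse semi-major axis a_t = (r₁ + r₂)/2 = (5.178×10^5 + 91840)/2 = 3.0482×10^5 km.
By Kepler's third law the transfer-orbit period is T = 2π√(a_t³/μ), so t = T/2 = 46970 s.
Converting: 46970 s ÷ 3600 s/hour = 13.05 hours.

t = 13.05 hours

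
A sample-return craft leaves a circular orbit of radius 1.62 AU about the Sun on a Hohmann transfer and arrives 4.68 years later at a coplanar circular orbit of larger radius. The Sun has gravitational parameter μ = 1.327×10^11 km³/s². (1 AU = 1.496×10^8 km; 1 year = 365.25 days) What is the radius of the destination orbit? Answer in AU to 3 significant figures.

In km: r₁ = 1.62 × 1.496×10^8 = 2.42352×10^8 km.
Transfer time t = 4.68 years × 365.25 × 86400 s = 1.47689568×10^8 s, and t = π√(a_t³/μ).
So a_t = (μ t²/π²)^(1/3) = (1.327×10^11 × (1.47689568×10^8)² / π²)^(1/3) = 6.6439×10^8 km.
Since a_t = (r₁ + r₂)/2, r₂ = 2a_t − r₁ = 2×6.6439×10^8 − 2.42352×10^8 = 1.086428×10^9 km.
In AU: r₂ = 1.086428×10^9 / 1.496×10^8 = 7.26 AU.

r₂ = 7.26 AU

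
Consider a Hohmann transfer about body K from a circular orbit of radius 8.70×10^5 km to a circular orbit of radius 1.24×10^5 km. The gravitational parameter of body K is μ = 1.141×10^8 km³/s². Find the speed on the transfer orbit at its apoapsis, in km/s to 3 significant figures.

v = 5.72 km/s

Transfer-ellipse semi-major axis a_t = (r₁ + r₂)/2 = (8.700×10^5 + 1.240×10^5)/2 = 4.970×10^5 km.
At apoapsis, r = 8.700×10^5 km.
Vis-viva: v = √[μ(2/r − 1/a_t)] = √[1.141×10^8 × (2/8.700×10^5 − 1/4.970×10^5)] = 5.720 km/s.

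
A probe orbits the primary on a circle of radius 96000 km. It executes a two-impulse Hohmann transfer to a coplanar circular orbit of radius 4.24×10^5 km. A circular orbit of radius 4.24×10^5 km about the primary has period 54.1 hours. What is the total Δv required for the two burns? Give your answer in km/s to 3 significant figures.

Δv = 13.3 km/s

From Kepler's third law T² = 4π²r³/μ at r = 4.24×10^5 km, T = 54.1 hours = 54.1 × 3600 s = 1.9476×10^5 s: μ = 4π²r³/T² = 7.93337×10^7 km³/s².
The Hohmann ellipse has a_t = (r₁ + r₂)/2 = 2.600×10^5 km.
At r₁ the circular-orbit speed is v₁ = √(μ/r₁) = 28.747 km/s.
On the transfer ellipse at r₁, vis-viva gives v_p = √[μ(2/r₁ − 1/a_t)] = 36.710 km/s.
First burn Δv₁ = |v_p − v₁| = 7.963 km/s.
At r₂, v₂ = √(μ/r₂) = 13.679 km/s.
Transfer-orbit speed at r₂: v_a = √[μ(2/r₂ − 1/a_t)] = 8.3118 km/s.
Second burn Δv₂ = |v₂ − v_a| = 5.367 km/s.
Δv = Δv₁ + Δv₂ = 7.963 + 5.367 = 13.33 km/s.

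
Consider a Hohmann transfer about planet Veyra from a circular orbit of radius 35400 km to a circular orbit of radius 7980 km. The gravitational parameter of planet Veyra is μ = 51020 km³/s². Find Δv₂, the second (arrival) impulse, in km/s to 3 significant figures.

Δv₂ = 0.702 km/s

Semi-major axis of the transfer orbit: a_t = (35400 + 7980)/2 = 21690 km.
Circular speed at r = 7980 km: v_c = √(μ/r) = 2.528534 km/s.
Vis-viva on the transfer ellipse at r = 7980 km gives v_t = √[μ(2/r − 1/a_t)] = 3.230283 km/s.
Δv₂ = |v_t − v_c| = |3.230283 − 2.528534| = 0.7017 km/s.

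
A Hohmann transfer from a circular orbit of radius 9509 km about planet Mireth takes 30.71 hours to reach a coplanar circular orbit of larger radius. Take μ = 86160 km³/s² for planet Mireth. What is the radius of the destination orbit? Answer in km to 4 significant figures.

r₂ = 85350 km

Transfer time t = 30.71 hours = 1.10556×10^5 s, and t = π√(a_t³/μ).
So a_t = (μ t²/π²)^(1/3) = (86160 × (1.10556×10^5)² / π²)^(1/3) = 47430 km.
Since a_t = (r₁ + r₂)/2, r₂ = 2a_t − r₁ = 2×47430 − 9509 = 85351 km.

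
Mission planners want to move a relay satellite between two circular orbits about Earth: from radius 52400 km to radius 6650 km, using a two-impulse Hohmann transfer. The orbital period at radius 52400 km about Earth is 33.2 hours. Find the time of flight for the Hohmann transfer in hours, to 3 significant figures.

t = 7.02 hours

From Kepler's third law T² = 4π²r³/μ at r = 52400 km, T = 33.2 hours = 33.2 × 3600 s = 1.1952×10^5 s: μ = 4π²r³/T² = 3.97624×10^5 km³/s².
Transfer-ellipse semi-major axis a_t = (r₁ + r₂)/2 = (52400 + 6650)/2 = 29525 km.
By Kepler's third law the transfer-orbit period is T = 2π√(a_t³/μ), so t = T/2 = 25280 s.
Converting: 25280 s ÷ 3600 s/hour = 7.02 hours.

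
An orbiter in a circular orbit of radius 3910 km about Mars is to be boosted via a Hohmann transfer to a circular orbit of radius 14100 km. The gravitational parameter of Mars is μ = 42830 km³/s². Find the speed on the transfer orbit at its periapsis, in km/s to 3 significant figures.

v = 4.14 km/s

Transfer-ellipse semi-major axis a_t = (r₁ + r₂)/2 = (3910 + 14100)/2 = 9005 km.
The periapsis of the transfer ellipse is at r = 3910 km.
Vis-viva: v = √[μ(2/r − 1/a_t)] = √[42830 × (2/3910 − 1/9005)] = 4.141 km/s.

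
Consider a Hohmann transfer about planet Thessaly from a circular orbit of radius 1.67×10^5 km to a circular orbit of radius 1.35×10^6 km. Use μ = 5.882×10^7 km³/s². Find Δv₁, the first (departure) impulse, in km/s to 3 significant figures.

Δv₁ = 6.27 km/s

The Hohmann ellipse has a_t = (r₁ + r₂)/2 = 7.585×10^5 km.
On the circular orbit at r = 1.670×10^5 km, v_c = √(μ/r) = 18.77 km/s.
Transfer-orbit speed at the same r (vis-viva, a = a_t): v_t = √[μ(2/r − 1/a_t)] = 25.04 km/s.
Δv₁ = |v_t − v_c| = |25.04 − 18.77| = 6.270 km/s.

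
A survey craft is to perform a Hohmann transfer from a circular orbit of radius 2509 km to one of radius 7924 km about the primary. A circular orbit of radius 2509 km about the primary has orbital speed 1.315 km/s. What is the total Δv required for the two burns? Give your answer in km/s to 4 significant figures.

Δv = 0.5325 km/s

From the circular-orbit relation v² = μ/r at r = 2509 km: μ = v²r = (1.315)² × 2509 = 4338.63 km³/s².
The Hohmann ellipse has a_t = (r₁ + r₂)/2 = 5216.5 km.
Circular speed at r₁: v₁ = √(μ/r₁) = √(4338.63/2509) = 1.3150 km/s.
Transfer-orbit speed at r₁ (vis-viva): v_p = √[μ(2/r₁ − 1/a_t)] = 1.6207 km/s.
First burn Δv₁ = |v_p − v₁| = 0.3057 km/s.
Circular speed at r₂: v₂ = √(μ/r₂) = 0.7400 km/s.
Transfer-orbit speed at r₂: v_a = √[μ(2/r₂ − 1/a_t)] = 0.5132 km/s.
Second burn Δv₂ = |v₂ − v_a| = 0.2268 km/s.
Δv = Δv₁ + Δv₂ = 0.3057 + 0.2268 = 0.5325 km/s.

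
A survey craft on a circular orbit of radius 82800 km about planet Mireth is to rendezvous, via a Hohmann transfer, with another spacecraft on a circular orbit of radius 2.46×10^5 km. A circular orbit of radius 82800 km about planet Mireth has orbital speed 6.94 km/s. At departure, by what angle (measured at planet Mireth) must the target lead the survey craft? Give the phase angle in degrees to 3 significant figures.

From the circular-orbit relation v² = μ/r at r = 82800 km: μ = v²r = (6.94)² × 82800 = 3.98795×10^6 km³/s².
Semi-major axis of the transfer orbit: a_t = (82800 + 2.460×10^5)/2 = 1.644×10^5 km.
The half-period of the transfer ellipse is t = π√(a_t³/μ) = 1.04864×10^5 s.
Target angular speed ω₂ = √(μ/r₂³) = 1.63671×10^-5 rad/s.
Angle swept by the target during transfer: ω₂·t = 1.7163 rad = 98.34°.
The survey craft traverses 180° on the transfer ellipse, so the target must lead by 180° − 98.34° = 81.7°.

φ = 81.7°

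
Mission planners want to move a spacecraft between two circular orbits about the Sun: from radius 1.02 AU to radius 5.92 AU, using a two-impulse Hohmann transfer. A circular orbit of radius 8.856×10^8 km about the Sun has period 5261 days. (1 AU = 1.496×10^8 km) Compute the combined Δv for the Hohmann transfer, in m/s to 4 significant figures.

From Kepler's third law T² = 4π²r³/μ at r = 8.856×10^8 km, T = 5261 days = 5261 × 86400 s = 4.545504×10^8 s: μ = 4π²r³/T² = 1.32711×10^11 km³/s².
In km: r₁ = 1.02 × 1.496×10^8 = 1.52592×10^8 km; r₂ = 5.92 × 1.496×10^8 = 8.85632×10^8 km.
Semi-major axis of the transfer orbit: a_t = (1.52592×10^8 + 8.85632×10^8)/2 = 5.19112×10^8 km.
At r₁ the circular-orbit speed is v₁ = √(μ/r₁) = 29.491 km/s.
On the transfer ellipse at r₁, vis-viva gives v_p = √[μ(2/r₁ − 1/a_t)] = 38.520 km/s.
First burn Δv₁ = |v_p − v₁| = 9.029 km/s.
At r₂, v₂ = √(μ/r₂) = 12.241 km/s.
Transfer-orbit speed at r₂: v_a = √[μ(2/r₂ − 1/a_t)] = 6.6369 km/s.
Second burn Δv₂ = |v₂ − v_a| = 5.604 km/s.
Total Δv = Δv₁ + Δv₂ = 14.63 km/s.

Δv = 14630 m/s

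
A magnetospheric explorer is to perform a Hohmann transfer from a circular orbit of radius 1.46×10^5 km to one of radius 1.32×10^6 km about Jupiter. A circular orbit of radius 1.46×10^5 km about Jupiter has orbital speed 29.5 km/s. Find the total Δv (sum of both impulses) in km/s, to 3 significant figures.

From the circular-orbit relation v² = μ/r at r = 1.46×10^5 km: μ = v²r = (29.5)² × 1.46×10^5 = 1.27056×10^8 km³/s².
Transfer-ellipse semi-major axis a_t = (r₁ + r₂)/2 = (1.460×10^5 + 1.320×10^6)/2 = 7.330×10^5 km.
At r₁ the circular-orbit speed is v₁ = √(μ/r₁) = 29.50 km/s.
On the transfer ellipse at r₁, vis-viva gives v_p = √[μ(2/r₁ − 1/a_t)] = 39.59 km/s.
First burn Δv₁ = |v_p − v₁| = 10.09 km/s.
At r₂, v₂ = √(μ/r₂) = 9.811 km/s.
Transfer-orbit speed at r₂: v_a = √[μ(2/r₂ − 1/a_t)] = 4.379 km/s.
Second burn Δv₂ = |v₂ − v_a| = 5.432 km/s.
Total Δv = Δv₁ + Δv₂ = 15.52 km/s.

Δv = 15.5 km/s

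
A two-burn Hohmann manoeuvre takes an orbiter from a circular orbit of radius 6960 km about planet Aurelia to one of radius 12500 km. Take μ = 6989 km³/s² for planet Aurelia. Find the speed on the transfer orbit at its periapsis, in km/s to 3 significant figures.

The Hohmann ellipse has a_t = (r₁ + r₂)/2 = 9730 km.
The periapsis of the transfer ellipse is at r = 6960 km.
Applying v² = μ(2/r − 1/a_t): v = 1.136 km/s.

v = 1.14 km/s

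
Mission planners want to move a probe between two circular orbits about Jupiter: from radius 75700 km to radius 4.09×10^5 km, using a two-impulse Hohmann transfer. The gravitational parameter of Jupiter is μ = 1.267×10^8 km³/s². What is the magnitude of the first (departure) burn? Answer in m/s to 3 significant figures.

Transfer-ellipse semi-major axis a_t = (r₁ + r₂)/2 = (75700 + 4.090×10^5)/2 = 2.4235×10^5 km.
Circular speed at r = 75700 km: v_c = √(μ/r) = 40.91 km/s.
Transfer-orbit speed at the same r (vis-viva, a = a_t): v_t = √[μ(2/r − 1/a_t)] = 53.15 km/s.
Δv₁ = |v_t − v_c| = |53.15 − 40.91| = 12.24 km/s.

Δv₁ = 12200 m/s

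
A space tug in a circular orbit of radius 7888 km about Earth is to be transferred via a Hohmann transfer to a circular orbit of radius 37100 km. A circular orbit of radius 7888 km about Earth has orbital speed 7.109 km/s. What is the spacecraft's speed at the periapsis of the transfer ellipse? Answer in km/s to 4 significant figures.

From the circular-orbit relation v² = μ/r at r = 7888 km: μ = v²r = (7.109)² × 7888 = 3.98643×10^5 km³/s².
Semi-major axis of the transfer orbit: a_t = (7888 + 37100)/2 = 22494 km.
At periapsis, r = 7888 km.
Vis-viva: v = √[μ(2/r − 1/a_t)] = √[3.98643×10^5 × (2/7888 − 1/22494)] = 9.130 km/s.

v = 9.130 km/s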